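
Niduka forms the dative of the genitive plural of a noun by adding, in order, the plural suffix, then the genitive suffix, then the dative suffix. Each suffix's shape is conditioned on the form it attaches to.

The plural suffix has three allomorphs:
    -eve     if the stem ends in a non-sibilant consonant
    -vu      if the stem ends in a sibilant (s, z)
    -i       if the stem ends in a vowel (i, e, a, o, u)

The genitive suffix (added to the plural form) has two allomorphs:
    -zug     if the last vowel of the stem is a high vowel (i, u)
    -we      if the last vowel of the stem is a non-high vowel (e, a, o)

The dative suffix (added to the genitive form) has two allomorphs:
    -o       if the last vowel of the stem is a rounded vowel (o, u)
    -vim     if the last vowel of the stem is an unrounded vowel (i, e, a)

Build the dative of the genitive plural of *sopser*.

Since the final sound of *sopser* is /r/ (a non-sibilant consonant), it takes -eve, giving *sopsereve*.
Since the last vowel of the plural form *sopsereve* is /e/ (a non-high vowel), it takes -we, giving *sopserevewe*.
The genitive form *sopserevewe*: last vowel = /e/, an unrounded vowel → -vim → *sopserevewevim*.

sopserevewevim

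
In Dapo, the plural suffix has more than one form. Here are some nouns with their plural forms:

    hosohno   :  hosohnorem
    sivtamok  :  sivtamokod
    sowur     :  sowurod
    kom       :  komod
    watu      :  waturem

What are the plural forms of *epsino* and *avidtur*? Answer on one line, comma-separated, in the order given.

Looking at the final sound of each stem: -od when the stem ends in a consonant (*sivtamok*, *sowur*, *kom*); -rem when the stem ends in a vowel (*hosohno*, *watu*).
*epsino*: final sound = /o/, a vowel → -rem → *epsinorem*.
*avidtur* — final sound /r/ (a consonant) → -od → *avidturod*.

epsinorem, avidturod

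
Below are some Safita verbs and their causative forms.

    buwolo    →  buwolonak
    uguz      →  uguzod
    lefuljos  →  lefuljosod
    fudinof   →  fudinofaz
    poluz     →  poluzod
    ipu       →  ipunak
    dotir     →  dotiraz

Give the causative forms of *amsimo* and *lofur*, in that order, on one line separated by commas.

The suffix is conditioned by the final sound: -od when the stem ends in a sibilant (*uguz*, *lefuljos*, *poluz*); -az when the stem ends in a non-sibilant consonant (*fudinof*, *dotir*); -nak when the stem ends in a vowel (*buwolo*, *ipu*).
Since the final sound of *amsimo* is /o/ (a vowel), it takes -nak, giving *amsimonak*.
The final sound of *lofur* is /r/, which is a non-sibilant consonant, so the suffix is -az, giving *lofuraz*.

amsimonak, lofuraz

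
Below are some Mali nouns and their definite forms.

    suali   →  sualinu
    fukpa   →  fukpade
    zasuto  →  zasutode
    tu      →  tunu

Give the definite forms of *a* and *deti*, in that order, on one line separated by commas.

ade, detinu

The alternation tracks the last vowel of the stem — -nu when the last vowel of the stem is a high vowel (*suali*, *tu*); -de when the last vowel of the stem is a non-high vowel (*fukpa*, *zasuto*).
Since the last vowel of *a* is /a/ (a non-high vowel), it takes -de, giving *ade*.
The last vowel of *deti* is /i/, which is a high vowel, so the suffix is -nu, giving *detinu*.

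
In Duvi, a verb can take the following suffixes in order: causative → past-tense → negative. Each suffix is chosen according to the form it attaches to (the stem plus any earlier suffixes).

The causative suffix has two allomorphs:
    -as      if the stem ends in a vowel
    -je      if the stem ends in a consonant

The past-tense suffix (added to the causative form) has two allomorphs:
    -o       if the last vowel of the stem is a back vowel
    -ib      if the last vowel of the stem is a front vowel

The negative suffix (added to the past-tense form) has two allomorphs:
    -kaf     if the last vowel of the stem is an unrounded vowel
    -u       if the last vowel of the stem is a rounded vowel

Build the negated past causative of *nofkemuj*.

nofkemujjeibkaf

The final sound of *nofkemuj* is /j/, which is a consonant, so the causative suffix is -je, giving *nofkemujje*.
The last vowel of the causative form *nofkemujje* is /e/, which is a front vowel, so the past-tense suffix is -ib, giving *nofkemujjeib*.
Since the last vowel of the past-tense form *nofkemujjeib* is /i/ (an unrounded vowel), it takes -kaf, giving *nofkemujjeibkaf*.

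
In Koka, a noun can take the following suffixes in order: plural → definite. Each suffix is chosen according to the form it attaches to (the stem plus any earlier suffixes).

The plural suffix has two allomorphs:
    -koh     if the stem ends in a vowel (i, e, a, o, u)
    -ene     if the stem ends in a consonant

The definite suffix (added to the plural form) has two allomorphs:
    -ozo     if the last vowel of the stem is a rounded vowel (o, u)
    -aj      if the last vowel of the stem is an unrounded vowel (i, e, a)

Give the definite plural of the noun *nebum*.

nebumeneaj

*nebum* — final sound /m/ (a consonant) → -ene → *nebumene*.
The plural form *nebumene*: last vowel = /e/, an unrounded vowel → -aj → *nebumeneaj*.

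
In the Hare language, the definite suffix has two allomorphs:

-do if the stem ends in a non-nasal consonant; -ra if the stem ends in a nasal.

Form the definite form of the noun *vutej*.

*vutej*: final consonant = /j/, non-nasal → -do → *vutejdo*.

vutejdo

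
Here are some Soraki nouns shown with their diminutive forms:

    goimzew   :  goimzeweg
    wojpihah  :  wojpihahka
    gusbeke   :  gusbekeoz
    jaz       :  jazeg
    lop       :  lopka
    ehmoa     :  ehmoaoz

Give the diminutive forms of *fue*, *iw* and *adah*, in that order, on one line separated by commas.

The alternation tracks the final sound of the stem — -ka when the stem ends in a voiceless consonant (*wojpihah*, *lop*); -eg when the stem ends in a voiced consonant (*goimzew*, *jaz*); -oz when the stem ends in a vowel (*gusbeke*, *ehmoa*).
*fue*: final sound = /e/, a vowel → -oz → *fueoz*.
The final sound of *iw* is /w/, which is a voiced consonant, so the suffix is -eg, giving *iweg*.
The final sound of *adah* is /h/, which is a voiceless consonant, so the suffix is -ka, giving *adahka*.

fueoz, iweg, adahka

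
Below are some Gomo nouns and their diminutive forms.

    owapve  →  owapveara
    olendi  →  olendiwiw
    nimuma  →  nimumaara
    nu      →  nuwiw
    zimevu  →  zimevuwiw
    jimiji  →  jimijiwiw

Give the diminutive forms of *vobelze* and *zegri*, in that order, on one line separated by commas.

vobelzeara, zegriwiw

The suffix is conditioned by the last vowel: -wiw when the last vowel of the stem is a high vowel (*olendi*, *nu*, *zimevu*, *jimiji*); -ara when the last vowel of the stem is a non-high vowel (*owapve*, *nimuma*).
*vobelze* — last vowel /e/ (a non-high vowel) → -ara → *vobelzeara*.
The last vowel of *zegri* is /i/, which is a high vowel, so the suffix is -wiw, giving *zegriwiw*.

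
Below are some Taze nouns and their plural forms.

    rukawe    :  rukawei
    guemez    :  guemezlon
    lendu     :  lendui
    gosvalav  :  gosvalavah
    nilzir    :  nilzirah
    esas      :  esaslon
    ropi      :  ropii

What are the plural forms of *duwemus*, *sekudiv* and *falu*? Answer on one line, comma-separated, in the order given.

duwemuslon, sekudivah, falui

Looking at the final sound of each stem: -lon when the stem ends in a sibilant (*guemez*, *esas*); -ah when the stem ends in a non-sibilant consonant (*gosvalav*, *nilzir*); -i when the stem ends in a vowel (*rukawe*, *lendu*, *ropi*).
*duwemus*: final sound = /s/, a sibilant → -lon → *duwemuslon*.
The final sound of *sekudiv* is /v/, which is a non-sibilant consonant, so the suffix is -ah, giving *sekudivah*.
*falu* — final sound /u/ (a vowel) → -i → *falui*.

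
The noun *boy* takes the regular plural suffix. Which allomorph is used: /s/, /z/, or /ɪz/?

The stem *boy* ends in a voiced non-sibilant sound.
The plural suffix surfaces as /ɪz/ after sibilants, /s/ after other voiceless consonants, and /z/ after other voiced sounds.
So the plural -s on *boy* is pronounced /z/.

/z/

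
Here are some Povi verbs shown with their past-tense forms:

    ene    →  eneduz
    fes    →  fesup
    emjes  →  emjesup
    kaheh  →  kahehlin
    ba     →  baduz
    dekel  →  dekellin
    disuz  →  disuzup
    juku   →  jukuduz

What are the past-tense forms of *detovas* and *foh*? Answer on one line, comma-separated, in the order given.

The alternation tracks the final sound of the stem — -up when the stem ends in a sibilant (*fes*, *emjes*, *disuz*); -lin when the stem ends in a non-sibilant consonant (*kaheh*, *dekel*); -duz when the stem ends in a vowel (*ene*, *ba*, *juku*).
*detovas*: final sound = /s/, a sibilant → -up → *detovasup*.
*foh* — final sound /h/ (a non-sibilant consonant) → -lin → *fohlin*.

detovasup, fohlin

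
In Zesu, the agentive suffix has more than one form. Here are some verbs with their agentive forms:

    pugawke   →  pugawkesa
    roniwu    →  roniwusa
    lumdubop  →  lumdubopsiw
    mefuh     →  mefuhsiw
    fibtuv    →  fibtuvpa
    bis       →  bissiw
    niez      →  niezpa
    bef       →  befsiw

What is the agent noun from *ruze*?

ruzesa

The alternation tracks the final sound of the stem — -siw when the stem ends in a voiceless consonant (*lumdubop*, *mefuh*, *bis*, *bef*); -pa when the stem ends in a voiced consonant (*fibtuv*, *niez*); -sa when the stem ends in a vowel (*pugawke*, *roniwu*).
*ruze*: final sound = /e/, a vowel → -sa → *ruzesa*.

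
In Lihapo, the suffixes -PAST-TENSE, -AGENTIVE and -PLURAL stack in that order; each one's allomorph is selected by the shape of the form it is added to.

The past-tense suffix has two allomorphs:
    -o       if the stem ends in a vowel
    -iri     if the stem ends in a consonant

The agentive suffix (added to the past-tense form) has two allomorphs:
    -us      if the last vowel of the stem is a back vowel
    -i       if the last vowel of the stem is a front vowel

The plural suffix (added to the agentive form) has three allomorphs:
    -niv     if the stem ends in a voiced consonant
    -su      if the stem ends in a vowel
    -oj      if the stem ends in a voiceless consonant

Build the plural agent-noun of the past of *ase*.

The final sound of *ase* is /e/, which is a vowel, so the past-tense suffix is -o, giving *aseo*.
Since the last vowel of the past-tense form *aseo* is /o/ (a back vowel), it takes -us, giving *aseous*.
The final sound of the agentive form *aseous* is /s/, which is a voiceless consonant, so the plural suffix is -oj, giving *aseousoj*.

aseousoj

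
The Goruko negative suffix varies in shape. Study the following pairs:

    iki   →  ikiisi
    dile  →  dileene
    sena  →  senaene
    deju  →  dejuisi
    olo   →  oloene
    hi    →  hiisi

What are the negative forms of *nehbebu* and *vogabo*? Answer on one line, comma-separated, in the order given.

nehbebuisi, vogaboene

The suffix is conditioned by the last vowel: -isi when the last vowel of the stem is a high vowel (*iki*, *deju*, *hi*); -ene when the last vowel of the stem is a non-high vowel (*dile*, *sena*, *olo*).
The last vowel of *nehbebu* is /u/, which is a high vowel, so the suffix is -isi, giving *nehbebuisi*.
*vogabo*: last vowel = /o/, a non-high vowel → -ene → *vogaboene*.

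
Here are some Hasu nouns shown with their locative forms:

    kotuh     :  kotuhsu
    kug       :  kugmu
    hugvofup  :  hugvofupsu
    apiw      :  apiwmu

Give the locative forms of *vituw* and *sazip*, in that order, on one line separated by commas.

Looking at the final consonant of each stem: -su when the stem ends in a voiceless consonant (*kotuh*, *hugvofup*); -mu when the stem ends in a voiced consonant (*kug*, *apiw*).
*vituw*: final consonant = /w/, voiced → -mu → *vituwmu*.
The final consonant of *sazip* is /p/, which is voiceless, so the suffix is -su, giving *sazipsu*.

vituwmu, sazipsu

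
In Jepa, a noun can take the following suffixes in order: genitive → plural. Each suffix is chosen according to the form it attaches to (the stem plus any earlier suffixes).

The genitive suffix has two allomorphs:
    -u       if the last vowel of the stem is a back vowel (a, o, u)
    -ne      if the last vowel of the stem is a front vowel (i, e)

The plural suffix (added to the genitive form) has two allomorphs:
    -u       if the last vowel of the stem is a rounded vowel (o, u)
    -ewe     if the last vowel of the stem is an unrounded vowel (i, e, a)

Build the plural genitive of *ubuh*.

ubuhuu

*ubuh* — last vowel /u/ (a back vowel) → -u → *ubuhu*.
The genitive form *ubuhu* — last vowel /u/ (a rounded vowel) → -u → *ubuhuu*.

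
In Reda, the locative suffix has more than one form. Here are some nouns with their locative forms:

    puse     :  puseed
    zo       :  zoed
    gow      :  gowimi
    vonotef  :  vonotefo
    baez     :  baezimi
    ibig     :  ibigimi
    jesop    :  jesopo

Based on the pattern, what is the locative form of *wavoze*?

wavozeed

Looking at the final sound of each stem: -o when the stem ends in a voiceless consonant (*vonotef*, *jesop*); -imi when the stem ends in a voiced consonant (*gow*, *baez*, *ibig*); -ed when the stem ends in a vowel (*puse*, *zo*).
The final sound of *wavoze* is /e/, which is a vowel, so the suffix is -ed, giving *wavozeed*.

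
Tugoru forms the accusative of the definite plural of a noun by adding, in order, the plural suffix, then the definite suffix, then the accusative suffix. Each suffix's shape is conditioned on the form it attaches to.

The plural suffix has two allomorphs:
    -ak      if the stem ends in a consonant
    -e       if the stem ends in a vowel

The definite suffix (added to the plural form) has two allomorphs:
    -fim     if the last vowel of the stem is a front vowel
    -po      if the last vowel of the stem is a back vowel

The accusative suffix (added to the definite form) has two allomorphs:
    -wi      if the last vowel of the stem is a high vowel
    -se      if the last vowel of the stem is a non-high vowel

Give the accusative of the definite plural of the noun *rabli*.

Since the final sound of *rabli* is /i/ (a vowel), it takes -e, giving *rablie*.
The plural form *rablie* — last vowel /e/ (a front vowel) → -fim → *rabliefim*.
The definite form *rabliefim* — last vowel /i/ (a high vowel) → -wi → *rabliefimwi*.

rabliefimwi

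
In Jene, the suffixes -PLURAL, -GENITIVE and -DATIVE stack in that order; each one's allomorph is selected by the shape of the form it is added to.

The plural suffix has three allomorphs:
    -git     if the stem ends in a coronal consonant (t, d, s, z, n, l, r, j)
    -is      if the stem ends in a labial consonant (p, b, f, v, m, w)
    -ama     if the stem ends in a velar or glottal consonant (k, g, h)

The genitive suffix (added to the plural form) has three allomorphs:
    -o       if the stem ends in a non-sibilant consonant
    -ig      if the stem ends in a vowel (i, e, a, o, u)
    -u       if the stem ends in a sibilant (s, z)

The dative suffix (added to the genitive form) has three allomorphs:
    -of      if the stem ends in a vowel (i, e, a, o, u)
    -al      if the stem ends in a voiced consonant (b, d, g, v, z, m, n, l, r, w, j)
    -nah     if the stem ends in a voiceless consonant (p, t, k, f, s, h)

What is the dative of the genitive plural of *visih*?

visihamaigal

*visih*: final consonant = /h/, velar/glottal → -ama → *visihama*.
The plural form *visihama*: final sound = /a/, a vowel → -ig → *visihamaig*.
The genitive form *visihamaig* — final sound /g/ (a voiced consonant) → -al → *visihamaigal*.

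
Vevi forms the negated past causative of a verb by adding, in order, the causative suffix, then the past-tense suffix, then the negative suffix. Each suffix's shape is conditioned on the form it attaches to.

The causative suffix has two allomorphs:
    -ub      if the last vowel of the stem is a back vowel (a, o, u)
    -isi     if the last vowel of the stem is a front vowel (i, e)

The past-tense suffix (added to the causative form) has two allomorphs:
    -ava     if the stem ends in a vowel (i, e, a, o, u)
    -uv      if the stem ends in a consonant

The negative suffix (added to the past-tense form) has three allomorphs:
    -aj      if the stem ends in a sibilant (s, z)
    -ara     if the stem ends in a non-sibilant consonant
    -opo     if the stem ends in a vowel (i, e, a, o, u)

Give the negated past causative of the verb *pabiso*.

The last vowel of *pabiso* is /o/, which is a back vowel, so the causative suffix is -ub, giving *pabisoub*.
The causative form *pabisoub*: final sound = /b/, a consonant → -uv → *pabisoubuv*.
The past-tense form *pabisoubuv* — final sound /v/ (a non-sibilant consonant) → -ara → *pabisoubuvara*.

pabisoubuvara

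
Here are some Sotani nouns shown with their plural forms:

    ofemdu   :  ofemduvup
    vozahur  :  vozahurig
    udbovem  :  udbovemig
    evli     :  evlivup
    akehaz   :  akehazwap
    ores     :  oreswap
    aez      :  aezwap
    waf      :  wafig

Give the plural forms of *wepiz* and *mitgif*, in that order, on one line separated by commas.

wepizwap, mitgifig

The pattern is sibilance of the final sound: -wap when the stem ends in a sibilant (*akehaz*, *ores*, *aez*); -ig when the stem ends in a non-sibilant consonant (*vozahur*, *udbovem*, *waf*); -vup when the stem ends in a vowel (*ofemdu*, *evli*).
*wepiz*: final sound = /z/, a sibilant → -wap → *wepizwap*.
Since the final sound of *mitgif* is /f/ (a non-sibilant consonant), it takes -ig, giving *mitgifig*.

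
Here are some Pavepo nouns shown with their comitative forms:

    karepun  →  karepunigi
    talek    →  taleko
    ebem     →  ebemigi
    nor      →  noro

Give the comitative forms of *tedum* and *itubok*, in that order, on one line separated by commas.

tedumigi, ituboko

The suffix is conditioned by the final consonant: -igi when the stem ends in a nasal (*karepun*, *ebem*); -o when the stem ends in a non-nasal consonant (*talek*, *nor*).
The final consonant of *tedum* is /m/, which is a nasal, so the suffix is -igi, giving *tedumigi*.
Since the final consonant of *itubok* is /k/ (non-nasal), it takes -o, giving *ituboko*.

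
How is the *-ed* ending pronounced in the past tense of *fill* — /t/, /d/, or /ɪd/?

The stem *fill* ends in a voiced sound other than /d/.
The -ed suffix is realized as /ɪd/ after /t, d/; as /t/ after other voiceless consonants; and as /d/ after other voiced sounds.
So -ed on *fill* is pronounced /d/.

/d/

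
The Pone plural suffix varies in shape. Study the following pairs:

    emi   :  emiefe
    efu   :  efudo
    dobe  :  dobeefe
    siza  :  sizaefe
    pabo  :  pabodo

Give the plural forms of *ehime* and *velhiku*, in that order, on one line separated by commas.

ehimeefe, velhikudo

The suffix is conditioned by the last vowel: -do when the last vowel of the stem is a rounded vowel (*efu*, *pabo*); -efe when the last vowel of the stem is an unrounded vowel (*emi*, *dobe*, *siza*).
Since the last vowel of *ehime* is /e/ (an unrounded vowel), it takes -efe, giving *ehimeefe*.
The last vowel of *velhiku* is /u/, which is a rounded vowel, so the suffix is -do, giving *velhikudo*.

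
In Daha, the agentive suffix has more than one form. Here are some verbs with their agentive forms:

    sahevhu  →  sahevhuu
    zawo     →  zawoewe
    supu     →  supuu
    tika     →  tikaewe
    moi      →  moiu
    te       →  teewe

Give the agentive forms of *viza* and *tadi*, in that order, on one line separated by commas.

Looking at the last vowel of each stem: -u when the last vowel of the stem is a high vowel (*sahevhu*, *supu*, *moi*); -ewe when the last vowel of the stem is a non-high vowel (*zawo*, *tika*, *te*).
The last vowel of *viza* is /a/, which is a non-high vowel, so the suffix is -ewe, giving *vizaewe*.
Since the last vowel of *tadi* is /i/ (a high vowel), it takes -u, giving *tadiu*.

vizaewe, tadiu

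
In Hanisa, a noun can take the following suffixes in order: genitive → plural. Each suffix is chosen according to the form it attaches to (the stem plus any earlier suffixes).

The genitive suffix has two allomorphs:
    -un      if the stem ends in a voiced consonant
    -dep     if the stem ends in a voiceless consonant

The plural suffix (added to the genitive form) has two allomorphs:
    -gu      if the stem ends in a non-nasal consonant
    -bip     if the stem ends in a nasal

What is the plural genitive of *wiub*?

wiubunbip

Since the final consonant of *wiub* is /b/ (voiced), it takes -un, giving *wiubun*.
Since the final consonant of the genitive form *wiubun* is /n/ (a nasal), it takes -bip, giving *wiubunbip*.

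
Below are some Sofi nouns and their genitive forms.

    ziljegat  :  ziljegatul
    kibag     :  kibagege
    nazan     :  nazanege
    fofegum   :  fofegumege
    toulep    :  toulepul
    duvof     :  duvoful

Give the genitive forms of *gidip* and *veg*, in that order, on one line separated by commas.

The pattern is voicing of the final consonant: -ul when the stem ends in a voiceless consonant (*ziljegat*, *toulep*, *duvof*); -ege when the stem ends in a voiced consonant (*kibag*, *nazan*, *fofegum*).
*gidip*: final consonant = /p/, voiceless → -ul → *gidipul*.
*veg* — final consonant /g/ (voiced) → -ege → *vegege*.

gidipul, vegege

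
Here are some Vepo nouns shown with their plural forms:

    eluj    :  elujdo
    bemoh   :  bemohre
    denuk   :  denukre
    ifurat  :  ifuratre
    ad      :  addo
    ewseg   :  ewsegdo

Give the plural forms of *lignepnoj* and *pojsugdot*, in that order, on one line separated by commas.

lignepnojdo, pojsugdotre

The pattern is voicing of the final consonant: -re when the stem ends in a voiceless consonant (*bemoh*, *denuk*, *ifurat*); -do when the stem ends in a voiced consonant (*eluj*, *ad*, *ewseg*).
Since the final consonant of *lignepnoj* is /j/ (voiced), it takes -do, giving *lignepnojdo*.
Since the final consonant of *pojsugdot* is /t/ (voiceless), it takes -re, giving *pojsugdotre*.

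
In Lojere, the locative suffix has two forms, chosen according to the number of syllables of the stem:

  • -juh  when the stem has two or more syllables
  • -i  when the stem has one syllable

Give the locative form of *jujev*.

With 2 syllables, *jujev* takes -juh → *jujevjuh*.

jujevjuh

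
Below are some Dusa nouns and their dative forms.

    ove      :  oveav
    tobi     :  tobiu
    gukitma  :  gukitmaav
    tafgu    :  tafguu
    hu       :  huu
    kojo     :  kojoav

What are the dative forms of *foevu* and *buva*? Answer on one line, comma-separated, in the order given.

foevuu, buvaav

The suffix is conditioned by the last vowel: -u when the last vowel of the stem is a high vowel (*tobi*, *tafgu*, *hu*); -av when the last vowel of the stem is a non-high vowel (*ove*, *gukitma*, *kojo*).
The last vowel of *foevu* is /u/, which is a high vowel, so the suffix is -u, giving *foevuu*.
*buva* — last vowel /a/ (a non-high vowel) → -av → *buvaav*.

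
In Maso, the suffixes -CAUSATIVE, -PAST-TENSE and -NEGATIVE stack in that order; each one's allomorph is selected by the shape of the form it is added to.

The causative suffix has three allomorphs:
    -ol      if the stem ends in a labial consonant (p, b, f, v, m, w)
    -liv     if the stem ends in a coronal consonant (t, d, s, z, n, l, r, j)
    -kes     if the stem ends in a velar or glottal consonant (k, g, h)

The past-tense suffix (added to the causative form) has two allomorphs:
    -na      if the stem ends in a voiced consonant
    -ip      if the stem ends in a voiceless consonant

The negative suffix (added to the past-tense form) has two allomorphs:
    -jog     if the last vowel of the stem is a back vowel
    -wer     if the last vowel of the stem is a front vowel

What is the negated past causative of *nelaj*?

*nelaj*: final consonant = /j/, coronal → -liv → *nelajliv*.
The causative form *nelajliv* — final consonant /v/ (voiced) → -na → *nelajlivna*.
The past-tense form *nelajlivna*: last vowel = /a/, a back vowel → -jog → *nelajlivnajog*.

nelajlivnajog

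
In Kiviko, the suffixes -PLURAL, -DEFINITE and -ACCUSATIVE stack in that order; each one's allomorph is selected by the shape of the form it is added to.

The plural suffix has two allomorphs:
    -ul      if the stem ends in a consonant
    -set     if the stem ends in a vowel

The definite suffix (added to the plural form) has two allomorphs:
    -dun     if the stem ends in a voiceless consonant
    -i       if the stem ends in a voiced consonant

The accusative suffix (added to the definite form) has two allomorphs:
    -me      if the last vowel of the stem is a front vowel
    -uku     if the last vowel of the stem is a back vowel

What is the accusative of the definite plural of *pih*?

*pih*: final sound = /h/, a consonant → -ul → *pihul*.
The plural form *pihul* — final consonant /l/ (voiced) → -i → *pihuli*.
The last vowel of the definite form *pihuli* is /i/, which is a front vowel, so the accusative suffix is -me, giving *pihulime*.

pihulime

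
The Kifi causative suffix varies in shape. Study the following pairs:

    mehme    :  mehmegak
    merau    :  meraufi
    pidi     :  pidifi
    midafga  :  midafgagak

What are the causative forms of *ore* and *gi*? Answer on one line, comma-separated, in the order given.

The pattern is height harmony: -fi when the last vowel of the stem is a high vowel (*merau*, *pidi*); -gak when the last vowel of the stem is a non-high vowel (*mehme*, *midafga*).
Since the last vowel of *ore* is /e/ (a non-high vowel), it takes -gak, giving *oregak*.
Since the last vowel of *gi* is /i/ (a high vowel), it takes -fi, giving *gifi*.

oregak, gifi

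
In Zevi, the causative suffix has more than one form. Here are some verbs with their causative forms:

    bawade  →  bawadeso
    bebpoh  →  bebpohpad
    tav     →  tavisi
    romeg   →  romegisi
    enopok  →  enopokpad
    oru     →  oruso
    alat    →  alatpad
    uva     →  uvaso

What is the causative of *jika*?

jikaso

The suffix is conditioned by the final sound: -pad when the stem ends in a voiceless consonant (*bebpoh*, *enopok*, *alat*); -isi when the stem ends in a voiced consonant (*tav*, *romeg*); -so when the stem ends in a vowel (*bawade*, *oru*, *uva*).
*jika*: final sound = /a/, a vowel → -so → *jikaso*.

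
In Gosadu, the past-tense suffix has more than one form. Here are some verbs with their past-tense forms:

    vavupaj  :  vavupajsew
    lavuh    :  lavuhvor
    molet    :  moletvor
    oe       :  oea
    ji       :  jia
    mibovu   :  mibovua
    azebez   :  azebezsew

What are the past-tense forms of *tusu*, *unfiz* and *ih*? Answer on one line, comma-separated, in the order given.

The suffix is conditioned by the final sound: -vor when the stem ends in a voiceless consonant (*lavuh*, *molet*); -sew when the stem ends in a voiced consonant (*vavupaj*, *azebez*); -a when the stem ends in a vowel (*oe*, *ji*, *mibovu*).
The final sound of *tusu* is /u/, which is a vowel, so the suffix is -a, giving *tusua*.
Since the final sound of *unfiz* is /z/ (a voiced consonant), it takes -sew, giving *unfizsew*.
*ih*: final sound = /h/, a voiceless consonant → -vor → *ihvor*.

tusua, unfizsew, ihvor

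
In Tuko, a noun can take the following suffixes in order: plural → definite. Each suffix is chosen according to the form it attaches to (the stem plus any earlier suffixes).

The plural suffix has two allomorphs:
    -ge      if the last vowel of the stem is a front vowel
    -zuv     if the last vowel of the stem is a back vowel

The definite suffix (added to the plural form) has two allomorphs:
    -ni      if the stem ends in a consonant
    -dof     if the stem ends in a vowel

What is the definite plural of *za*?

zazuvni

*za* — last vowel /a/ (a back vowel) → -zuv → *zazuv*.
The plural form *zazuv* — final sound /v/ (a consonant) → -ni → *zazuvni*.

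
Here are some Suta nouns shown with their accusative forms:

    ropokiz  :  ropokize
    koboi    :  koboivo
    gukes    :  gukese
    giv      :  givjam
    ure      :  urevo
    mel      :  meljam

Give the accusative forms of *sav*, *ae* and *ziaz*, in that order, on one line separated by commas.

savjam, aevo, ziaze

The alternation tracks the final sound of the stem — -e when the stem ends in a sibilant (*ropokiz*, *gukes*); -jam when the stem ends in a non-sibilant consonant (*giv*, *mel*); -vo when the stem ends in a vowel (*koboi*, *ure*).
The final sound of *sav* is /v/, which is a non-sibilant consonant, so the suffix is -jam, giving *savjam*.
*ae*: final sound = /e/, a vowel → -vo → *aevo*.
*ziaz*: final sound = /z/, a sibilant → -e → *ziaze*.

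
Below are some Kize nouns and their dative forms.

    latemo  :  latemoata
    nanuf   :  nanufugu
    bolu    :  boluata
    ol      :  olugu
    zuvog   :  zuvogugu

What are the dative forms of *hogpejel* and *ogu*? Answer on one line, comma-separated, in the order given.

hogpejelugu, oguata

The alternation tracks the final sound of the stem — -ugu when the stem ends in a consonant (*nanuf*, *ol*, *zuvog*); -ata when the stem ends in a vowel (*latemo*, *bolu*).
*hogpejel*: final sound = /l/, a consonant → -ugu → *hogpejelugu*.
The final sound of *ogu* is /u/, which is a vowel, so the suffix is -ata, giving *oguata*.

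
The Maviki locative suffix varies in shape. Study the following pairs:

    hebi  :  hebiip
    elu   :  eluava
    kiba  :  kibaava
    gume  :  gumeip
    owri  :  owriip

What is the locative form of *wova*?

wovaava

The suffix is conditioned by the last vowel: -ip when the last vowel of the stem is a front vowel (*hebi*, *gume*, *owri*); -ava when the last vowel of the stem is a back vowel (*elu*, *kiba*).
Since the last vowel of *wova* is /a/ (a back vowel), it takes -ava, giving *wovaava*.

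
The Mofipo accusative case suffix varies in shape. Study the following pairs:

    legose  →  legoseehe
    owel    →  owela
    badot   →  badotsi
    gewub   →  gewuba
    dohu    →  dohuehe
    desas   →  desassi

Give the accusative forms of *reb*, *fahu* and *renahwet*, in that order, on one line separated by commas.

The alternation tracks the final sound of the stem — -si when the stem ends in a voiceless consonant (*badot*, *desas*); -a when the stem ends in a voiced consonant (*owel*, *gewub*); -ehe when the stem ends in a vowel (*legose*, *dohu*).
Since the final sound of *reb* is /b/ (a voiced consonant), it takes -a, giving *reba*.
The final sound of *fahu* is /u/, which is a vowel, so the suffix is -ehe, giving *fahuehe*.
Since the final sound of *renahwet* is /t/ (a voiceless consonant), it takes -si, giving *renahwetsi*.

reba, fahuehe, renahwetsi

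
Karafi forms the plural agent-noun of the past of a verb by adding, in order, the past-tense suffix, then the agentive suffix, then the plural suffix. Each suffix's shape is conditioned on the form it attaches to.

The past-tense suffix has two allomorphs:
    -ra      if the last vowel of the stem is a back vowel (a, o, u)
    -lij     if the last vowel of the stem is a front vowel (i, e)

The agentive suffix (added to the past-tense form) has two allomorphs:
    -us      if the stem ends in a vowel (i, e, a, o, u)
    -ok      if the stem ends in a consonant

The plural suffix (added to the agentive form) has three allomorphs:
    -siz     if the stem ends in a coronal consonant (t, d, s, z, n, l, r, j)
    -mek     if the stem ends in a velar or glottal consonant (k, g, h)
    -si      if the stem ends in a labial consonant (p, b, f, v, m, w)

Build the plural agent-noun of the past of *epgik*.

epgiklijokmek

Since the last vowel of *epgik* is /i/ (a front vowel), it takes -lij, giving *epgiklij*.
The final sound of the past-tense form *epgiklij* is /j/, which is a consonant, so the agentive suffix is -ok, giving *epgiklijok*.
The final consonant of the agentive form *epgiklijok* is /k/, which is velar/glottal, so the plural suffix is -mek, giving *epgiklijokmek*.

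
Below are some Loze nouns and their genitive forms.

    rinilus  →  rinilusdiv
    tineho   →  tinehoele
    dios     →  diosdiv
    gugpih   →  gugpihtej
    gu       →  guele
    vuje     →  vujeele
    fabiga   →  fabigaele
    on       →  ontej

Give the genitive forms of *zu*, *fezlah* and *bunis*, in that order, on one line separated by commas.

zuele, fezlahtej, bunisdiv

The pattern is sibilance of the final sound: -div when the stem ends in a sibilant (*rinilus*, *dios*); -tej when the stem ends in a non-sibilant consonant (*gugpih*, *on*); -ele when the stem ends in a vowel (*tineho*, *gu*, *vuje*, *fabiga*).
The final sound of *zu* is /u/, which is a vowel, so the suffix is -ele, giving *zuele*.
Since the final sound of *fezlah* is /h/ (a non-sibilant consonant), it takes -tej, giving *fezlahtej*.
*bunis*: final sound = /s/, a sibilant → -div → *bunisdiv*.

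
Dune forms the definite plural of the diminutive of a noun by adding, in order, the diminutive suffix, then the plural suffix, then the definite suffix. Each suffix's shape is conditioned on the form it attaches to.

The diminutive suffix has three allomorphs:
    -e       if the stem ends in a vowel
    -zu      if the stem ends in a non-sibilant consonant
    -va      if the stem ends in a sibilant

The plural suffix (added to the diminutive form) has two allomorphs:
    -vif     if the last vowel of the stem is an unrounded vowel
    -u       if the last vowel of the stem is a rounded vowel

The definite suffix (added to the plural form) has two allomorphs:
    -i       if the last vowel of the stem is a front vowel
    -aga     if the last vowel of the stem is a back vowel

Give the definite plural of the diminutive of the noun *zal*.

zalzuuaga

*zal*: final sound = /l/, a non-sibilant consonant → -zu → *zalzu*.
The last vowel of the diminutive form *zalzu* is /u/, which is a rounded vowel, so the plural suffix is -u, giving *zalzuu*.
The plural form *zalzuu* — last vowel /u/ (a back vowel) → -aga → *zalzuuaga*.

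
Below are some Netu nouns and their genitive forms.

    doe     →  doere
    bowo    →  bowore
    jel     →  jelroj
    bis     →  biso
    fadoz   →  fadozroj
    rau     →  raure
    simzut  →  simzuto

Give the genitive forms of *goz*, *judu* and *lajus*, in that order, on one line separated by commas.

The suffix is conditioned by the final sound: -o when the stem ends in a voiceless consonant (*bis*, *simzut*); -roj when the stem ends in a voiced consonant (*jel*, *fadoz*); -re when the stem ends in a vowel (*doe*, *bowo*, *rau*).
*goz*: final sound = /z/, a voiced consonant → -roj → *gozroj*.
*judu*: final sound = /u/, a vowel → -re → *judure*.
*lajus* — final sound /s/ (a voiceless consonant) → -o → *lajuso*.

gozroj, judure, lajuso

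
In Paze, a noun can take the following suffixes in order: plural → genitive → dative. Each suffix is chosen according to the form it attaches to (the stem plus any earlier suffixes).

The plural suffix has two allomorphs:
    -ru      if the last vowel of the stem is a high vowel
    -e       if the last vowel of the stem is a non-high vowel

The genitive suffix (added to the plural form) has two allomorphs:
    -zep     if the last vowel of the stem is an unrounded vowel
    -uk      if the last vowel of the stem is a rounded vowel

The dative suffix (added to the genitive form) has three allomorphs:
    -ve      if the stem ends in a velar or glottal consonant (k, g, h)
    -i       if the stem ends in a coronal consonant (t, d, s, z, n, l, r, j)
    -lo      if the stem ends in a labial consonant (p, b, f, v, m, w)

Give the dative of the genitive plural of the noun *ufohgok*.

ufohgokezeplo

*ufohgok* — last vowel /o/ (a non-high vowel) → -e → *ufohgoke*.
The plural form *ufohgoke* — last vowel /e/ (an unrounded vowel) → -zep → *ufohgokezep*.
The genitive form *ufohgokezep*: final consonant = /p/, labial → -lo → *ufohgokezeplo*.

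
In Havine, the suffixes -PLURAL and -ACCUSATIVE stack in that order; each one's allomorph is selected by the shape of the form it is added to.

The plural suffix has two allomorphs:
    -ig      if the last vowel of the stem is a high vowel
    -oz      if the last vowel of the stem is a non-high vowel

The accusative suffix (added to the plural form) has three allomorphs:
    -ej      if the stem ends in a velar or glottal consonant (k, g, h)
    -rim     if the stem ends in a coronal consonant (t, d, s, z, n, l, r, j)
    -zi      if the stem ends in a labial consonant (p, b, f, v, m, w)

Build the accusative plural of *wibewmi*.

wibewmiigej

The last vowel of *wibewmi* is /i/, which is a high vowel, so the plural suffix is -ig, giving *wibewmiig*.
The plural form *wibewmiig* — final consonant /g/ (velar/glottal) → -ej → *wibewmiigej*.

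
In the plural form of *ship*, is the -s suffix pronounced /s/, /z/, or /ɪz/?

The stem *ship* ends in a voiceless non-sibilant consonant.
The plural suffix surfaces as /ɪz/ after sibilants, /s/ after other voiceless consonants, and /z/ after other voiced sounds.
So the plural -s on *ship* is pronounced /s/.

/s/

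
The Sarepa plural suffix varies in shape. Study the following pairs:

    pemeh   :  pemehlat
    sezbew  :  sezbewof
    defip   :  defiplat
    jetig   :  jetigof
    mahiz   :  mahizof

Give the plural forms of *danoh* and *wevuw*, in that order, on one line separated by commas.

danohlat, wevuwof

The suffix is conditioned by the final consonant: -lat when the stem ends in a voiceless consonant (*pemeh*, *defip*); -of when the stem ends in a voiced consonant (*sezbew*, *jetig*, *mahiz*).
Since the final consonant of *danoh* is /h/ (voiceless), it takes -lat, giving *danohlat*.
*wevuw*: final consonant = /w/, voiced → -of → *wevuwof*.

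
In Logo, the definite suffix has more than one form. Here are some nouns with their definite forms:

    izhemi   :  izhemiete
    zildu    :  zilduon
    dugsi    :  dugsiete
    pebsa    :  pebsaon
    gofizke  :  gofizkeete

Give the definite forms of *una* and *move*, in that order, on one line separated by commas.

The pattern is front/back vowel harmony: -ete when the last vowel of the stem is a front vowel (*izhemi*, *dugsi*, *gofizke*); -on when the last vowel of the stem is a back vowel (*zildu*, *pebsa*).
*una*: last vowel = /a/, a back vowel → -on → *unaon*.
The last vowel of *move* is /e/, which is a front vowel, so the suffix is -ete, giving *moveete*.

unaon, moveete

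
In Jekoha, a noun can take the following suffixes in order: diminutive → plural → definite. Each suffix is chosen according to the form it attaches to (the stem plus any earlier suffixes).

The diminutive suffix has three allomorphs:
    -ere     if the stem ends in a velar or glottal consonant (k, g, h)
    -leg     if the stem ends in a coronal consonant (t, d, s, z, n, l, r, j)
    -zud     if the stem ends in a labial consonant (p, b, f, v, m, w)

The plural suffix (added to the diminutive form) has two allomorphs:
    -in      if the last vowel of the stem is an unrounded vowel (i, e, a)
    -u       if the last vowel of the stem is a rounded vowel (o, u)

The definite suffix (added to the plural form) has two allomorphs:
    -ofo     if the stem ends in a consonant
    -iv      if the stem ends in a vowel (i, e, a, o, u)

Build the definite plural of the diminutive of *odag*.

odagereinofo

*odag*: final consonant = /g/, velar/glottal → -ere → *odagere*.
The diminutive form *odagere* — last vowel /e/ (an unrounded vowel) → -in → *odagerein*.
The plural form *odagerein*: final sound = /n/, a consonant → -ofo → *odagereinofo*.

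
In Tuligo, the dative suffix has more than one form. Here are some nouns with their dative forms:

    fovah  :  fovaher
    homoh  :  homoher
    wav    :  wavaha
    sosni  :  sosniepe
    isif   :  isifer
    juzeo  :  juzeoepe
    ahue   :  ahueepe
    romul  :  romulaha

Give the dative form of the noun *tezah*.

Looking at the final sound of each stem: -er when the stem ends in a voiceless consonant (*fovah*, *homoh*, *isif*); -aha when the stem ends in a voiced consonant (*wav*, *romul*); -epe when the stem ends in a vowel (*sosni*, *juzeo*, *ahue*).
*tezah*: final sound = /h/, a voiceless consonant → -er → *tezaher*.

tezaher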